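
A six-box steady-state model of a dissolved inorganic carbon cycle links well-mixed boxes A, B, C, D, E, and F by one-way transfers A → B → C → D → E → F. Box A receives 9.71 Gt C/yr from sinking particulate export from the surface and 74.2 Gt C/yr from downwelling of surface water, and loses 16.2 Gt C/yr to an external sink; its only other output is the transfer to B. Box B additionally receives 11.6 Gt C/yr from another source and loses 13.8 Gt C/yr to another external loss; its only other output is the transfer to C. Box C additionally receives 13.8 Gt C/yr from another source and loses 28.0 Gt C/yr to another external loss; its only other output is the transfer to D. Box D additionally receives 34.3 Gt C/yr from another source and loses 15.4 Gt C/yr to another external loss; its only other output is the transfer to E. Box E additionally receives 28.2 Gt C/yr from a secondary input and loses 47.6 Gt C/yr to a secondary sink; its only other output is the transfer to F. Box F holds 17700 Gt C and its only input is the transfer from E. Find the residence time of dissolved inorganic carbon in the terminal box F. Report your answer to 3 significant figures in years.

Box A: F(A→B) = (9.71 + 74.2) − 16.2 = 67.710 Gt C/yr.
Box B: F(B→C) = (67.710 + 11.6) − 13.8 = 65.510 Gt C/yr.
Box C: F(C→D) = (65.510 + 13.8) − 28.0 = 51.310 Gt C/yr.
Box D: F(D→E) = (51.310 + 34.3) − 15.4 = 70.210 Gt C/yr.
Box E: F(E→F) = (70.210 + 28.2) − 47.6 = 50.810 Gt C/yr.
Box F throughput = its input = 50.810 Gt C/yr; τ = 17700 / 50.810 = 348.4 yr.

348 yr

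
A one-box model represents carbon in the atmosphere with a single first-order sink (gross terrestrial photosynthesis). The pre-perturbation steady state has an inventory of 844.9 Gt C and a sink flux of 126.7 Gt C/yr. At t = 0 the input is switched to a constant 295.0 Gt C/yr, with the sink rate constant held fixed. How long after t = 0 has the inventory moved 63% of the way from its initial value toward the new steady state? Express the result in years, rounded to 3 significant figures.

6.63 yr

τ = M₀/F₀ = 844.9/126.7 = 6.669 yr.
The remaining gap fraction is e^(−t/τ); 63% covered ⇒ e^(−t/τ) = 0.370.
t = −τ ln(0.370) = 6.669 × 0.9943 = 6.630 yr.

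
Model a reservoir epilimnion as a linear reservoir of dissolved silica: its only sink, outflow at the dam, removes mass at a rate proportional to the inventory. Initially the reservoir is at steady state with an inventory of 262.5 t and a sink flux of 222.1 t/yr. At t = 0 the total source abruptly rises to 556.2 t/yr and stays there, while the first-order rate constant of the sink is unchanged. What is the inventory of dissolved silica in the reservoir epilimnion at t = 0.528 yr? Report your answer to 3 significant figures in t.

405 t

Residence time τ = M₀/F₀ = 1.182 yr. The eventual steady state is M_∞ = M₀·(F₁/F₀) = 262.5 × 556.2/222.1 = 657.37 t.
The anomaly ΔM(t) = M(t) − M_∞ decays as ΔM₀·e^(−t/τ) with ΔM₀ = 262.5 − 657.37 = −394.9 t.
At t = 0.528 yr, e^(−t/τ) = e^(−0.4467) = 0.6397, so ΔM = −252.6 t and M = 657.37 − 252.6 = 404.77 t.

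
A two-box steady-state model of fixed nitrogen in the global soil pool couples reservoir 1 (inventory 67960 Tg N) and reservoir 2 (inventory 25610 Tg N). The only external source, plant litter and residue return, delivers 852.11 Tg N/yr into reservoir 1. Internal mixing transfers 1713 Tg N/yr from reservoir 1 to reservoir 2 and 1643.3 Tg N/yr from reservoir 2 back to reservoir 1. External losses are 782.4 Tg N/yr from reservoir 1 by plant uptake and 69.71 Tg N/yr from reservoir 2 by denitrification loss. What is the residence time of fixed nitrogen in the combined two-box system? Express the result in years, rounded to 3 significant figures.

Treat the two boxes together as one reservoir: the mixing fluxes between them are internal recycling, so τ = ΣM / Σ(external losses).
M_total = 67960 + 25610 = 93570 Tg N.
ΣF_external_out = 782.4 + 69.71 = 852.11 Tg N/yr.
τ = M_total / ΣF_ext = 93570 / 852.11 = 109.8 yr.

110 yr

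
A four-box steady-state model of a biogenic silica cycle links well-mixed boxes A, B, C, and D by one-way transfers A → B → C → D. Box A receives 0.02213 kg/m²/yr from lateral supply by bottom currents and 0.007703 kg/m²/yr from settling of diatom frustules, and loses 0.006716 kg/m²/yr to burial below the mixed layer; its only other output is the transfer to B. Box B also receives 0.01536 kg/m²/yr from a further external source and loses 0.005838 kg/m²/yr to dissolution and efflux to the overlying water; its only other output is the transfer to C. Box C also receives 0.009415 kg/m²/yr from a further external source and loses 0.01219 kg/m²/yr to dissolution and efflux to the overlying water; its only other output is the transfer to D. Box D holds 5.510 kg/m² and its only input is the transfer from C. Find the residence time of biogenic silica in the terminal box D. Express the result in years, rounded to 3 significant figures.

Box A: F(A→B) = (0.02213 + 0.007703) − 0.006716 = 0.023117 kg/m²/yr.
Box B: F(B→C) = (0.023117 + 0.01536) − 0.005838 = 0.032639 kg/m²/yr.
Box C: F(C→D) = (0.032639 + 0.009415) − 0.01219 = 0.029864 kg/m²/yr.
Box D throughput = its input = 0.029864 kg/m²/yr; τ = 5.510 / 0.029864 = 184.5 yr.

185 yr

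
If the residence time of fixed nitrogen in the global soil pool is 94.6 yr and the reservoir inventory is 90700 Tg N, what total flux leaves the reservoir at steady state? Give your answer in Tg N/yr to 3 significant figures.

F = M / τ = 90700 / 94.6 = 958.8 Tg N/yr.

959 Tg N/yr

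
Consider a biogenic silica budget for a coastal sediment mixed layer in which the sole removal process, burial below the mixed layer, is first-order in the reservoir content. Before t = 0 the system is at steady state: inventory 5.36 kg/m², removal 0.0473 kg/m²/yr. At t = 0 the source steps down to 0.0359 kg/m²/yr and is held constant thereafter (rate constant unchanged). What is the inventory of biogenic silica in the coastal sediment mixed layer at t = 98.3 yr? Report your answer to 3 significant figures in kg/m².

The sink rate constant is k = F₀/M₀ = 0.0473/5.36 = 0.008825 yr⁻¹.
Solving dM/dt = F₁ − kM with M(0) = M₀ gives M(t) = F₁/k + (M₀ − F₁/k)·e^(−kt).
F₁/k = 0.0359/0.008825 = 4.0682 kg/m²; kt = 0.008825 × 98.3 = 0.8675, e^(−kt) = 0.4200.
M(98.3) = 4.0682 + (5.36 − 4.0682) × 0.4200 = 4.0682 + 0.5426 = 4.6108 kg/m².

4.61 kg/m²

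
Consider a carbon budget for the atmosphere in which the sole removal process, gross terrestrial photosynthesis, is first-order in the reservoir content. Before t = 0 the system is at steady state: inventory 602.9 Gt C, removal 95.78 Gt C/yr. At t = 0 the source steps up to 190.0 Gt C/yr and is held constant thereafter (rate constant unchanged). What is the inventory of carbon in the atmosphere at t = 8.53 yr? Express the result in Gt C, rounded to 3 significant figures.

The sink rate constant is k = F₀/M₀ = 95.78/602.9 = 0.1589 yr⁻¹.
Solving dM/dt = F₁ − kM with M(0) = M₀ gives M(t) = F₁/k + (M₀ − F₁/k)·e^(−kt).
F₁/k = 190.0/0.1589 = 1196.0 Gt C; kt = 0.1589 × 8.53 = 1.355, e^(−kt) = 0.2579.
M(8.53) = 1196.0 + (602.9 − 1196.0) × 0.2579 = 1196.0 − 153.0 = 1043.0 Gt C.

1040 Gt C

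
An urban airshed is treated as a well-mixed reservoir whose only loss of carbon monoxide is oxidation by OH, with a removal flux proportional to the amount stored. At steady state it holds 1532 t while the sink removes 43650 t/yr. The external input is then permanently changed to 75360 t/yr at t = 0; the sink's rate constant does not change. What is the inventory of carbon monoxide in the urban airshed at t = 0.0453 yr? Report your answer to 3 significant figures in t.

2340 t

τ = M₀/F₀ = 1532/43650 = 0.03510 yr; rate constant k = 1/τ.
New steady state M_∞ = F₁/k = F₁·τ = 75360 × 0.03510 = 2644.9 t.
M(t) = M_∞ + (M₀ − M_∞)·e^(−t/τ); t/τ = 0.0453/0.03510 = 1.291, so e^(−t/τ) = 0.2751.
M(t) = 2644.9 − 1113 × 0.2751 = 2338.8 t.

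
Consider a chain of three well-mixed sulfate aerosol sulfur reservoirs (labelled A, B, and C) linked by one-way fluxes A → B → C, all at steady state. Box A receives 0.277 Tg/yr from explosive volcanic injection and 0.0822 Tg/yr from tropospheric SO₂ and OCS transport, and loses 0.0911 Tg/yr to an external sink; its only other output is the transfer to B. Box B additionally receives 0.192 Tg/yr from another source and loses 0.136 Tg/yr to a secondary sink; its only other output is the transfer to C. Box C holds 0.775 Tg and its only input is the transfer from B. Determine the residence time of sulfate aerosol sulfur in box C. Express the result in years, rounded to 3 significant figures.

2.39 yr

Box A: F(A→B) = (0.277 + 0.0822) − 0.0911 = 0.26810 Tg/yr.
Box B: F(B→C) = (0.26810 + 0.192) − 0.136 = 0.32410 Tg/yr.
Box C throughput = its input = 0.32410 Tg/yr; τ = 0.775 / 0.32410 = 2.391 yr.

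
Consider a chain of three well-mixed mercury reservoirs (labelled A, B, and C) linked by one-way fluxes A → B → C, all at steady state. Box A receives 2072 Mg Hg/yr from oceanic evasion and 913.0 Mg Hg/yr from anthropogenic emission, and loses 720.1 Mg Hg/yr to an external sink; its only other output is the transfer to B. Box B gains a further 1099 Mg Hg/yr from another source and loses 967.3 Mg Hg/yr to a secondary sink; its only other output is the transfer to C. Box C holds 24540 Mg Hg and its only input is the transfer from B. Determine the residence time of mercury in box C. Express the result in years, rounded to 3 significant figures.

10.2 yr

Box A: F(A→B) = (2072 + 913.0) − 720.1 = 2264.9 Mg Hg/yr.
Box B: F(B→C) = (2264.9 + 1099) − 967.3 = 2396.6 Mg Hg/yr.
Box C throughput = its input = 2396.6 Mg Hg/yr; τ = 24540 / 2396.6 = 10.24 yr.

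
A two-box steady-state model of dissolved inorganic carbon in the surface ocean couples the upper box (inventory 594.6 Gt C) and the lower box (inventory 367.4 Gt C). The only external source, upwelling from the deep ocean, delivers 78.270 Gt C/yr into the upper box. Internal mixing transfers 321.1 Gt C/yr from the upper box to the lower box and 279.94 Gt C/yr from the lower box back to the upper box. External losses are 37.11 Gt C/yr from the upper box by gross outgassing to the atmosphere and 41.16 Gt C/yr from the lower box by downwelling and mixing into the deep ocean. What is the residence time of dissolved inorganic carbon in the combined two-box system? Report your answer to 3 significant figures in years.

For the system as a whole, the A↔B exchange is internal and contributes nothing to the throughput; only the external sinks remove mass.
M_total = 594.6 + 367.4 = 962.00 Gt C.
ΣF_external_out = 37.11 + 41.16 = 78.270 Gt C/yr.
τ = M_total / ΣF_ext = 962.00 / 78.270 = 12.29 yr.

12.3 yr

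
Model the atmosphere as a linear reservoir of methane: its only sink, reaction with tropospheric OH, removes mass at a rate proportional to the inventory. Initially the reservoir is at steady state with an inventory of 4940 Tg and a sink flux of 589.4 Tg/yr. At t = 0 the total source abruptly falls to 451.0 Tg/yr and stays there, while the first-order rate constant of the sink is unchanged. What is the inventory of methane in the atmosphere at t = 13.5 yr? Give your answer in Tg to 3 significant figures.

τ = M₀/F₀ = 4940/589.4 = 8.381 yr; rate constant k = 1/τ.
New steady state M_∞ = F₁/k = F₁·τ = 451.0 × 8.381 = 3780.0 Tg.
M(t) = M_∞ + (M₀ − M_∞)·e^(−t/τ); t/τ = 13.5/8.381 = 1.611, so e^(−t/τ) = 0.1997.
M(t) = 3780.0 + 1160 × 0.1997 = 4011.7 Tg.

4010 Tg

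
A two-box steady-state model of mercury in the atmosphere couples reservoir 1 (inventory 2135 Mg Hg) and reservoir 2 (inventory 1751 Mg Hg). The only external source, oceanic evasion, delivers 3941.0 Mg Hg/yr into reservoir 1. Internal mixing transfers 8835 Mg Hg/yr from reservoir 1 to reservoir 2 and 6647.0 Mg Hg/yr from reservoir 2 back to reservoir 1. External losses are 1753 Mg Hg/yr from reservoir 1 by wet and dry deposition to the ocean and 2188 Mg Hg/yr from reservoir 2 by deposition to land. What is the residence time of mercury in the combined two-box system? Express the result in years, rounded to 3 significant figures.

For the system as a whole, the A↔B exchange is internal and contributes nothing to the throughput; only the external sinks remove mass.
M_total = 2135 + 1751 = 3886.0 Mg Hg.
ΣF_external_out = 1753 + 2188 = 3941.0 Mg Hg/yr.
τ = M_total / ΣF_ext = 3886.0 / 3941.0 = 0.9860 yr.

0.986 yr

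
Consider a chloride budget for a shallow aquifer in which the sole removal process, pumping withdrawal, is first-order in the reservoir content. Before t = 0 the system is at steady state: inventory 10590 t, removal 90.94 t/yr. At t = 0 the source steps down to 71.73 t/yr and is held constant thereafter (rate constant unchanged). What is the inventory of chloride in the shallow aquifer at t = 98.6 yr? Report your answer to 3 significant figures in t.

Residence time τ = M₀/F₀ = 116.5 yr. The eventual steady state is M_∞ = M₀·(F₁/F₀) = 10590 × 71.73/90.94 = 8353.0 t.
The anomaly ΔM(t) = M(t) − M_∞ decays as ΔM₀·e^(−t/τ) with ΔM₀ = 10590 − 8353.0 = 2237 t.
At t = 98.6 yr, e^(−t/τ) = e^(−0.8467) = 0.4288, so ΔM = 959.3 t and M = 8353.0 + 959.3 = 9312.3 t.

9310 t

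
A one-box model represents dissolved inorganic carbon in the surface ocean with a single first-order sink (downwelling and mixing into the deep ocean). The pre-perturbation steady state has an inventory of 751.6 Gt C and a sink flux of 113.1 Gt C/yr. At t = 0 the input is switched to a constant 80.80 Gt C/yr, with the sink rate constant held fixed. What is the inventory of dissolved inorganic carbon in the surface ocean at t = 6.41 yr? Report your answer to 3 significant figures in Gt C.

619 Gt C

The sink rate constant is k = F₀/M₀ = 113.1/751.6 = 0.1505 yr⁻¹.
Solving dM/dt = F₁ − kM with M(0) = M₀ gives M(t) = F₁/k + (M₀ − F₁/k)·e^(−kt).
F₁/k = 80.80/0.1505 = 536.95 Gt C; kt = 0.1505 × 6.41 = 0.9646, e^(−kt) = 0.3811.
M(6.41) = 536.95 + (751.6 − 536.95) × 0.3811 = 536.95 + 81.81 = 618.76 Gt C.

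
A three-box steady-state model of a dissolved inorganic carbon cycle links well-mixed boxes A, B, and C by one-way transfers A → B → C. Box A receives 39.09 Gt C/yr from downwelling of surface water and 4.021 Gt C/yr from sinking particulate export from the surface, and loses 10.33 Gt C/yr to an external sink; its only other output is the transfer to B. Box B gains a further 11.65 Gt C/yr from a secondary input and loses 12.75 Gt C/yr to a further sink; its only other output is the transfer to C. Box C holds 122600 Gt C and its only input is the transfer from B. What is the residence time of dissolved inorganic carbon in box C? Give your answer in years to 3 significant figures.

3870 yr

Box A: F(A→B) = (39.09 + 4.021) − 10.33 = 32.781 Gt C/yr.
Box B: F(B→C) = (32.781 + 11.65) − 12.75 = 31.681 Gt C/yr.
Box C throughput = its input = 31.681 Gt C/yr; τ = 122600 / 31.681 = 3870 yr.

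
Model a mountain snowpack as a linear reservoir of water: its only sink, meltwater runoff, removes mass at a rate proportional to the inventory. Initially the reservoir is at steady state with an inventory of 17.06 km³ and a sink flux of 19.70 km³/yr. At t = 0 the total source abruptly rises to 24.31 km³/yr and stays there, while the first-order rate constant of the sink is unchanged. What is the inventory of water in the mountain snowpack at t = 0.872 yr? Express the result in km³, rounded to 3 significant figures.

τ = M₀/F₀ = 17.06/19.70 = 0.8660 yr; rate constant k = 1/τ.
New steady state M_∞ = F₁/k = F₁·τ = 24.31 × 0.8660 = 21.052 km³.
M(t) = M_∞ + (M₀ − M_∞)·e^(−t/τ); t/τ = 0.872/0.8660 = 1.007, so e^(−t/τ) = 0.3653.
M(t) = 21.052 − 3.992 × 0.3653 = 19.594 km³.

19.6 km³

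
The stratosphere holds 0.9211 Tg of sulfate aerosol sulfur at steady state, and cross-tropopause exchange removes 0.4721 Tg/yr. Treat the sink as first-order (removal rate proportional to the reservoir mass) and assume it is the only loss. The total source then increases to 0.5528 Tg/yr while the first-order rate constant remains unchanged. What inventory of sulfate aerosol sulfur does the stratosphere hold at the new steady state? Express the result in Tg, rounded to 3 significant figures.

Rate constant k = F/M = 0.4721 / 0.9211 = 0.5125 yr⁻¹.
At the new steady state, source = k·M_new ⇒ M_new = 0.5528 / 0.5125 = 1.079 Tg.
(Equivalently M_new = M × F_new/F_old = 0.9211 × 0.5528/0.4721.)

1.08 Tg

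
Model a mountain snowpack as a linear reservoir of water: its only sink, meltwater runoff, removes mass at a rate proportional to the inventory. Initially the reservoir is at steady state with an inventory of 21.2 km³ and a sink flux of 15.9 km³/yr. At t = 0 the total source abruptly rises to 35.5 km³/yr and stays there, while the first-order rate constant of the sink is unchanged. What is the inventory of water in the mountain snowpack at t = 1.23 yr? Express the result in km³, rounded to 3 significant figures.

The sink rate constant is k = F₀/M₀ = 15.9/21.2 = 0.7500 yr⁻¹.
Solving dM/dt = F₁ − kM with M(0) = M₀ gives M(t) = F₁/k + (M₀ − F₁/k)·e^(−kt).
F₁/k = 35.5/0.7500 = 47.333 km³; kt = 0.7500 × 1.23 = 0.9225, e^(−kt) = 0.3975.
M(1.23) = 47.333 + (21.2 − 47.333) × 0.3975 = 47.333 − 10.39 = 36.945 km³.

36.9 km³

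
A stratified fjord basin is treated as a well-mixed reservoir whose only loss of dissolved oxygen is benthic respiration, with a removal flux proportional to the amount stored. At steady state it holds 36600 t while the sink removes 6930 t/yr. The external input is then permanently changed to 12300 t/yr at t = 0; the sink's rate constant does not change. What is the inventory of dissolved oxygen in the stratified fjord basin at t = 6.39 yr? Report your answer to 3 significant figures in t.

56500 t

The sink rate constant is k = F₀/M₀ = 6930/36600 = 0.1893 yr⁻¹.
Solving dM/dt = F₁ − kM with M(0) = M₀ gives M(t) = F₁/k + (M₀ − F₁/k)·e^(−kt).
F₁/k = 12300/0.1893 = 64961 t; kt = 0.1893 × 6.39 = 1.210, e^(−kt) = 0.2982.
M(6.39) = 64961 + (36600 − 64961) × 0.2982 = 64961 − 8458 = 56503 t.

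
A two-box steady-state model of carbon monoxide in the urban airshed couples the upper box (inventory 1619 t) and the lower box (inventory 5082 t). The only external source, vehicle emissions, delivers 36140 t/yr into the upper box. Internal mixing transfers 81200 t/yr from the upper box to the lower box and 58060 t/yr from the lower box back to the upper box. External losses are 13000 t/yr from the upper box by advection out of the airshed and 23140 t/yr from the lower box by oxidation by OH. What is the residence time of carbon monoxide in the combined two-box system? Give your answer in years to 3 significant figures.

For the system as a whole, the A↔B exchange is internal and contributes nothing to the throughput; only the external sinks remove mass.
M_total = 1619 + 5082 = 6701.0 t.
ΣF_external_out = 13000 + 23140 = 36140 t/yr.
τ = M_total / ΣF_ext = 6701.0 / 36140 = 0.1854 yr.

0.185 yr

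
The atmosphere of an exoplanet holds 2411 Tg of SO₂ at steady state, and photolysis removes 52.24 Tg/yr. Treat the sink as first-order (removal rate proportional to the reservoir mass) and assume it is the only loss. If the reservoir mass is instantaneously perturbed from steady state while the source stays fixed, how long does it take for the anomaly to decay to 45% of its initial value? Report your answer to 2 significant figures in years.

37 yr

For a linear reservoir the anomaly decays as exp(−t/τ) with τ = M/F = 2411/52.24 = 46.15 yr.
exp(−t/τ) = 0.45 ⇒ t = −τ ln(0.45) = 46.15 × 0.7985 = 36.85 yr.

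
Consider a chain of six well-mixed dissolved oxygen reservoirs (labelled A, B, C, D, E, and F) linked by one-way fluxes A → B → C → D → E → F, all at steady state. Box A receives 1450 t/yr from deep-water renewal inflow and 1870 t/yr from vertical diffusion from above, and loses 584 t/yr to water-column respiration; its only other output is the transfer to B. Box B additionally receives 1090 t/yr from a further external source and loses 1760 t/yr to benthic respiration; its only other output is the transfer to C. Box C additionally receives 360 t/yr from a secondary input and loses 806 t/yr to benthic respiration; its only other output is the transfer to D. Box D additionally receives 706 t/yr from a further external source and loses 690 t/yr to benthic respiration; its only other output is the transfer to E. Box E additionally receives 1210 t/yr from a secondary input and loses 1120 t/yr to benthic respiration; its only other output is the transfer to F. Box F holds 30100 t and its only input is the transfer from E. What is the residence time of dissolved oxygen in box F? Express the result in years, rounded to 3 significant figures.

17.4 yr

Box A: F(A→B) = (1450 + 1870) − 584 = 2736.0 t/yr.
Box B: F(B→C) = (2736.0 + 1090) − 1760 = 2066.0 t/yr.
Box C: F(C→D) = (2066.0 + 360) − 806 = 1620.0 t/yr.
Box D: F(D→E) = (1620.0 + 706) − 690 = 1636.0 t/yr.
Box E: F(E→F) = (1636.0 + 1210) − 1120 = 1726.0 t/yr.
Box F throughput = its input = 1726.0 t/yr; τ = 30100 / 1726.0 = 17.44 yr.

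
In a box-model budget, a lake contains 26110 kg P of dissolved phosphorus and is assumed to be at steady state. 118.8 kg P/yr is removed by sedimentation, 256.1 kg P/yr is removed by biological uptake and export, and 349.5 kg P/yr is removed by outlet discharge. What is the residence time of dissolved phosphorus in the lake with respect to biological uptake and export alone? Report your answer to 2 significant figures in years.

Residence time with respect to a single sink: τ = M / F_sink.
τ = 26110 / 256.1 = 102.0 yr.

100 yr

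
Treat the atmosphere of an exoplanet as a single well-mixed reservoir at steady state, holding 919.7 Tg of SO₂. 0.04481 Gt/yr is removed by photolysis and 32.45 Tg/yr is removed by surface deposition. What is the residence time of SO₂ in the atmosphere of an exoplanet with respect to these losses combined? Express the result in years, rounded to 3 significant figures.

11.9 yr

Convert the photolysis flux: 0.04481 Gt/yr = 44.81 Tg/yr.
Total removal = 44.81 + 32.45 = 77.260 Tg/yr.
τ = M / ΣF_out = 919.7 / 77.260 = 11.90 yr.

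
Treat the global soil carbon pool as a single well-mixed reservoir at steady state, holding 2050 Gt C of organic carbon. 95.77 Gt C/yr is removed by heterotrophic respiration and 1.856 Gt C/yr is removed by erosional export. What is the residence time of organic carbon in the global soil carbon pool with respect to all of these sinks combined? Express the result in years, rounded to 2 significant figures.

Total removal flux = 95.77 + 1.856 = 97.626 Gt C/yr.
τ = M / ΣF_out = 2050 / 97.626 = 21.00 yr.

21 yr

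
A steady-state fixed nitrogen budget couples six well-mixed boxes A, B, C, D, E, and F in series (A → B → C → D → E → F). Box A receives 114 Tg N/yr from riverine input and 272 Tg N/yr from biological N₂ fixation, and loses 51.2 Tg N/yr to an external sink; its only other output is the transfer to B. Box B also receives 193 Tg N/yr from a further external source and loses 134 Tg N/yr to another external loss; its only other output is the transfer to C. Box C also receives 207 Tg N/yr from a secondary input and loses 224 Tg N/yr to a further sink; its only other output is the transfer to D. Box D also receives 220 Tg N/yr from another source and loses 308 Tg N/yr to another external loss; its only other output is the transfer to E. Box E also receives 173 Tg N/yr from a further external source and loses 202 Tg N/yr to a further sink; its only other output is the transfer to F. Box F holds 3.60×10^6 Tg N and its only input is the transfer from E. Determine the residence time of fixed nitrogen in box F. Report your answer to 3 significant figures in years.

Box A: F(A→B) = (114 + 272) − 51.2 = 334.80 Tg N/yr.
Box B: F(B→C) = (334.80 + 193) − 134 = 393.80 Tg N/yr.
Box C: F(C→D) = (393.80 + 207) − 224 = 376.80 Tg N/yr.
Box D: F(D→E) = (376.80 + 220) − 308 = 288.80 Tg N/yr.
Box E: F(E→F) = (288.80 + 173) − 202 = 259.80 Tg N/yr.
Box F throughput = its input = 259.80 Tg N/yr; τ = 3.60×10^6 / 259.80 = 13860 yr.

13900 yr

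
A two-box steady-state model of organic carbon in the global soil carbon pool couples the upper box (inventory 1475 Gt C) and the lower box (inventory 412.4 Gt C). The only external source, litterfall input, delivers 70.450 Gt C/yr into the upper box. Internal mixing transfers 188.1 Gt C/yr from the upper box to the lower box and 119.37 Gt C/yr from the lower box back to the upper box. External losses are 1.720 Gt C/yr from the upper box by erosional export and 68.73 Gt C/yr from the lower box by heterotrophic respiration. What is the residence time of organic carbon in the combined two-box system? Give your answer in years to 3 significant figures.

For the system as a whole, the A↔B exchange is internal and contributes nothing to the throughput; only the external sinks remove mass.
M_total = 1475 + 412.4 = 1887.4 Gt C.
ΣF_external_out = 1.720 + 68.73 = 70.450 Gt C/yr.
τ = M_total / ΣF_ext = 1887.4 / 70.450 = 26.79 yr.

26.8 yr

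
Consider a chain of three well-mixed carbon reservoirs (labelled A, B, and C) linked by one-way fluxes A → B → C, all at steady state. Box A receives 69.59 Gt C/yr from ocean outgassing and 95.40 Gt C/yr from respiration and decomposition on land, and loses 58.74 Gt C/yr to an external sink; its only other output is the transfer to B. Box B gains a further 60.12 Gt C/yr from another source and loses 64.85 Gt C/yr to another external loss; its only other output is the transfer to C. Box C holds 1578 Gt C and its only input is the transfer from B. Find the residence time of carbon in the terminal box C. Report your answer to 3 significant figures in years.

Box A: F(A→B) = (69.59 + 95.40) − 58.74 = 106.25 Gt C/yr.
Box B: F(B→C) = (106.25 + 60.12) − 64.85 = 101.52 Gt C/yr.
Box C throughput = its input = 101.52 Gt C/yr; τ = 1578 / 101.52 = 15.54 yr.

15.5 yr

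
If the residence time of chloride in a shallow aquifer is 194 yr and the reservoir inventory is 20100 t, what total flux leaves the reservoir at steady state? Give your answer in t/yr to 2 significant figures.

F = M / τ = 20100 / 194 = 103.6 t/yr.

100 t/yr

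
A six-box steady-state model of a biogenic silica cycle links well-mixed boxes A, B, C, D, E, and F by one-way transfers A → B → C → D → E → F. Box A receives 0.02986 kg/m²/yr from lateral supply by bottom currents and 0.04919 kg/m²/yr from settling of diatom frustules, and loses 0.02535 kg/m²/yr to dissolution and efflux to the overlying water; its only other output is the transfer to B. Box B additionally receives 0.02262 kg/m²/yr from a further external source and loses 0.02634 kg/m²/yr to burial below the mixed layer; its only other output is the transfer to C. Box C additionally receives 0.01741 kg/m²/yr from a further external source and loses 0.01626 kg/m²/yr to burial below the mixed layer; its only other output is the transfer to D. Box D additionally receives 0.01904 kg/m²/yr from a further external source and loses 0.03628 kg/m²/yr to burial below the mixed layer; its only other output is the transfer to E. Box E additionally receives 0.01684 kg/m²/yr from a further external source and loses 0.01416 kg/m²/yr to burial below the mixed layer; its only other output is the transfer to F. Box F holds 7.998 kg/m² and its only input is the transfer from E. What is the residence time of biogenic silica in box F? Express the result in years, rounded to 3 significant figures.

Box A: F(A→B) = (0.02986 + 0.04919) − 0.02535 = 0.053700 kg/m²/yr.
Box B: F(B→C) = (0.053700 + 0.02262) − 0.02634 = 0.049980 kg/m²/yr.
Box C: F(C→D) = (0.049980 + 0.01741) − 0.01626 = 0.051130 kg/m²/yr.
Box D: F(D→E) = (0.051130 + 0.01904) − 0.03628 = 0.033890 kg/m²/yr.
Box E: F(E→F) = (0.033890 + 0.01684) − 0.01416 = 0.036570 kg/m²/yr.
Box F throughput = its input = 0.036570 kg/m²/yr; τ = 7.998 / 0.036570 = 218.7 yr.

219 yr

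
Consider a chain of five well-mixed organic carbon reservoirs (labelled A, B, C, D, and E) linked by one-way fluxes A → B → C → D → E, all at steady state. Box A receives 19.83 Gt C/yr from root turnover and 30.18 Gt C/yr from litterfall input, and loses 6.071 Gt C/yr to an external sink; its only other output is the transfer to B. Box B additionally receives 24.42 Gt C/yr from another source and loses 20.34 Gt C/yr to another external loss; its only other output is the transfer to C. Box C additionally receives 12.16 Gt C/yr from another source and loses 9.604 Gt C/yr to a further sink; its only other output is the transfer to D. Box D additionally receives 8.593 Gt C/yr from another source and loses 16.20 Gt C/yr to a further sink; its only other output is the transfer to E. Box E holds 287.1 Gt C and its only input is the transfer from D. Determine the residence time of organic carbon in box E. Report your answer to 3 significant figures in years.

Box A: F(A→B) = (19.83 + 30.18) − 6.071 = 43.939 Gt C/yr.
Box B: F(B→C) = (43.939 + 24.42) − 20.34 = 48.019 Gt C/yr.
Box C: F(C→D) = (48.019 + 12.16) − 9.604 = 50.575 Gt C/yr.
Box D: F(D→E) = (50.575 + 8.593) − 16.20 = 42.968 Gt C/yr.
Box E throughput = its input = 42.968 Gt C/yr; τ = 287.1 / 42.968 = 6.682 yr.

6.68 yr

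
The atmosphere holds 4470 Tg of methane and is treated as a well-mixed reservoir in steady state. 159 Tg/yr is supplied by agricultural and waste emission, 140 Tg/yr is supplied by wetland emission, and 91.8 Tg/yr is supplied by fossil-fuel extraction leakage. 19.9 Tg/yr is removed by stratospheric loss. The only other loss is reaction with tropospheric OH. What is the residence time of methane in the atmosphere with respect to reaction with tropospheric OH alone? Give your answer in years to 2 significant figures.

At steady state ΣF_in = ΣF_out.
ΣF_in = 159 + 140 + 91.8 = 390.80 Tg/yr.
Reaction with tropospheric OH flux = ΣF_in − (19.9) = 390.80 − 19.90 = 370.9 Tg/yr.
τ = M / F = 4470 / 370.9 = 12.05 yr.

12 yr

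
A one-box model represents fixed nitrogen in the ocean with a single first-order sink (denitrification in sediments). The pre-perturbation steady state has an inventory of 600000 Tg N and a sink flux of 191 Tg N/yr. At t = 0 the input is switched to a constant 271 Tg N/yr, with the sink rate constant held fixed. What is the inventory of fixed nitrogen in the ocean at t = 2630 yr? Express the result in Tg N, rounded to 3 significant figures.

τ = M₀/F₀ = 600000/191 = 3141 yr; rate constant k = 1/τ.
New steady state M_∞ = F₁/k = F₁·τ = 271 × 3141 = 851310 Tg N.
M(t) = M_∞ + (M₀ − M_∞)·e^(−t/τ); t/τ = 2630/3141 = 0.8372, so e^(−t/τ) = 0.4329.
M(t) = 851310 − 251300 × 0.4329 = 742510 Tg N.

743000 Tg N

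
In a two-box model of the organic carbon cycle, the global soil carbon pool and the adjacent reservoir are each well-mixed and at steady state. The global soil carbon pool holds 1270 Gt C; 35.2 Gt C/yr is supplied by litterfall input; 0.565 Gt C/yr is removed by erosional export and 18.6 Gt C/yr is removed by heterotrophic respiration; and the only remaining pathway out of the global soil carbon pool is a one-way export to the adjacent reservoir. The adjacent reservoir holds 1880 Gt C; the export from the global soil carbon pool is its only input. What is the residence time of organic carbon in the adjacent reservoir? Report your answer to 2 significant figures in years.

Balance the global soil carbon pool: ΣF_in = 35.200 Gt C/yr.
Export to the adjacent reservoir = ΣF_in − (0.565 + 18.6) = 16.035 Gt C/yr.
At steady state the output of the adjacent reservoir equals its input, 16.035 Gt C/yr.
τ = M / F = 1880 / 16.035 = 117.2 yr.

120 yr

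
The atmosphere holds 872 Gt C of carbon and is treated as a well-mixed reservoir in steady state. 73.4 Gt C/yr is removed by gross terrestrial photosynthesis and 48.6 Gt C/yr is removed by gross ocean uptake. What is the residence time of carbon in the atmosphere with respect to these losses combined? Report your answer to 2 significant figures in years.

Total removal = 73.40 + 48.60 = 122.00 Gt C/yr.
τ = M / ΣF_out = 872 / 122.00 = 7.148 yr.

7.1 yr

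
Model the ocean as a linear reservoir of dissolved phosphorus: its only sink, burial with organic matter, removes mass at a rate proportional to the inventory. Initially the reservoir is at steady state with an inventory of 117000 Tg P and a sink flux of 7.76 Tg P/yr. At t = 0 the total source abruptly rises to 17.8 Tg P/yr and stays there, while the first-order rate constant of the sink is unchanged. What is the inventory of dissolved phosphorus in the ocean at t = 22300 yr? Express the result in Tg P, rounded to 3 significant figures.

234000 Tg P

The sink rate constant is k = F₀/M₀ = 7.76/117000 = 6.632×10^-5 yr⁻¹.
Solving dM/dt = F₁ − kM with M(0) = M₀ gives M(t) = F₁/k + (M₀ − F₁/k)·e^(−kt).
F₁/k = 17.8/6.632×10^-5 = 268380 Tg P; kt = 6.632×10^-5 × 22300 = 1.479, e^(−kt) = 0.2279.
M(22300) = 268380 + (117000 − 268380) × 0.2279 = 268380 − 34490 = 233880 Tg P.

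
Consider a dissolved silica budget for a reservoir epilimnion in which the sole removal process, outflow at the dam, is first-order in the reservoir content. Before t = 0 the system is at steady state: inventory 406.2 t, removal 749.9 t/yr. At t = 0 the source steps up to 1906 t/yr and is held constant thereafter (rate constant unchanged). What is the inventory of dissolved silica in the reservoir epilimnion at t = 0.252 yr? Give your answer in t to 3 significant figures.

639 t

Residence time τ = M₀/F₀ = 0.5417 yr. The eventual steady state is M_∞ = M₀·(F₁/F₀) = 406.2 × 1906/749.9 = 1032.4 t.
The anomaly ΔM(t) = M(t) − M_∞ decays as ΔM₀·e^(−t/τ) with ΔM₀ = 406.2 − 1032.4 = −626.2 t.
At t = 0.252 yr, e^(−t/τ) = e^(−0.4652) = 0.6280, so ΔM = −393.3 t and M = 1032.4 − 393.3 = 639.16 t.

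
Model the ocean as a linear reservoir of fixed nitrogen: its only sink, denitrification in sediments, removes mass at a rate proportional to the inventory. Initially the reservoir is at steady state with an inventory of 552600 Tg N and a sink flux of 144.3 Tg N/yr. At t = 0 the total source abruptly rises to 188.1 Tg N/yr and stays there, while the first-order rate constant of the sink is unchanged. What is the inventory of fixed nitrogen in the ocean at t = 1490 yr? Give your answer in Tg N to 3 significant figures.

607000 Tg N

The sink rate constant is k = F₀/M₀ = 144.3/552600 = 0.0002611 yr⁻¹.
Solving dM/dt = F₁ − kM with M(0) = M₀ gives M(t) = F₁/k + (M₀ − F₁/k)·e^(−kt).
F₁/k = 188.1/0.0002611 = 720330 Tg N; kt = 0.0002611 × 1490 = 0.3891, e^(−kt) = 0.6777.
M(1490) = 720330 + (552600 − 720330) × 0.6777 = 720330 − 113700 = 606660 Tg N.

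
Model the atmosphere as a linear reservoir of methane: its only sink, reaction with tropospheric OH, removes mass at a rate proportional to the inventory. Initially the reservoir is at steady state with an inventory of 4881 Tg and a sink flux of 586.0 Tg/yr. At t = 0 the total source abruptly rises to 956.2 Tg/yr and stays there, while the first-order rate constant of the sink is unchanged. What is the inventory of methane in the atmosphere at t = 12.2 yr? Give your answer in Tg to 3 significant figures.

7250 Tg

τ = M₀/F₀ = 4881/586.0 = 8.329 yr; rate constant k = 1/τ.
New steady state M_∞ = F₁/k = F₁·τ = 956.2 × 8.329 = 7964.5 Tg.
M(t) = M_∞ + (M₀ − M_∞)·e^(−t/τ); t/τ = 12.2/8.329 = 1.465, so e^(−t/τ) = 0.2311.
M(t) = 7964.5 − 3084 × 0.2311 = 7251.8 Tg.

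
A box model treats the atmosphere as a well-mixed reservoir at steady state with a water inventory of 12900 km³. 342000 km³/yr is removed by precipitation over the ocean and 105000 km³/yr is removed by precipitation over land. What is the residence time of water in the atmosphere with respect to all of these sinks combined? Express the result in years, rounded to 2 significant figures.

Total removal flux = 342000 + 105000 = 447000 km³/yr.
τ = M / ΣF_out = 12900 / 447000 = 0.02886 yr.

0.029 yr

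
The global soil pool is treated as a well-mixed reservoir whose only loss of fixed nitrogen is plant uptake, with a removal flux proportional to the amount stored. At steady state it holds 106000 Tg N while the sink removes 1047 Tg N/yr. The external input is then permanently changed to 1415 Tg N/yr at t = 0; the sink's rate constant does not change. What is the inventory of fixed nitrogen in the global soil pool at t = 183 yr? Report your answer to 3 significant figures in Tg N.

137000 Tg N

The sink rate constant is k = F₀/M₀ = 1047/106000 = 0.009877 yr⁻¹.
Solving dM/dt = F₁ − kM with M(0) = M₀ gives M(t) = F₁/k + (M₀ − F₁/k)·e^(−kt).
F₁/k = 1415/0.009877 = 143260 Tg N; kt = 0.009877 × 183 = 1.808, e^(−kt) = 0.1641.
M(183) = 143260 + (106000 − 143260) × 0.1641 = 143260 − 6112 = 137140 Tg N.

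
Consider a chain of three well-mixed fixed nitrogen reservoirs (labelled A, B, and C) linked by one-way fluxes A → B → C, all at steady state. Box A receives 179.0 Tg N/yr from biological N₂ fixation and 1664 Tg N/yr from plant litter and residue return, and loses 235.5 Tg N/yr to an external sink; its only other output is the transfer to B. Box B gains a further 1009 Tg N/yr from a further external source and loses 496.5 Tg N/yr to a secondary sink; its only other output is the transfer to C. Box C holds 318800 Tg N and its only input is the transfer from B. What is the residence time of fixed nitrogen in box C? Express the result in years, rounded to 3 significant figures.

150 yr

Box A: F(A→B) = (179.0 + 1664) − 235.5 = 1607.5 Tg N/yr.
Box B: F(B→C) = (1607.5 + 1009) − 496.5 = 2120.0 Tg N/yr.
Box C throughput = its input = 2120.0 Tg N/yr; τ = 318800 / 2120.0 = 150.4 yr.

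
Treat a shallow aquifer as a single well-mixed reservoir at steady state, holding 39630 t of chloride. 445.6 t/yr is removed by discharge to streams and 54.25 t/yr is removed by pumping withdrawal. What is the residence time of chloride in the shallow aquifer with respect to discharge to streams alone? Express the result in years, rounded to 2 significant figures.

89 yr

Residence time with respect to a single sink: τ = M / F_sink.
τ = 39630 / 445.6 = 88.94 yr.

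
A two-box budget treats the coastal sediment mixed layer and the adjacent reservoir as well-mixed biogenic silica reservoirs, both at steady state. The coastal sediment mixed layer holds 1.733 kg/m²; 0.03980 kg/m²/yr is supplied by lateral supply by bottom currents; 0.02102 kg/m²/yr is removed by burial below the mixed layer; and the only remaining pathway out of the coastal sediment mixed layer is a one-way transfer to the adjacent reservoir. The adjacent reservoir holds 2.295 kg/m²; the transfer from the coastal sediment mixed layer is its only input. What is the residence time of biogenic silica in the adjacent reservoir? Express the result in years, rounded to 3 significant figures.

122 yr

Balance the coastal sediment mixed layer: ΣF_in = 0.039800 kg/m²/yr.
Transfer to the adjacent reservoir = ΣF_in − (0.02102) = 0.018780 kg/m²/yr.
At steady state the output of the adjacent reservoir equals its input, 0.018780 kg/m²/yr.
τ = M / F = 2.295 / 0.018780 = 122.2 yr.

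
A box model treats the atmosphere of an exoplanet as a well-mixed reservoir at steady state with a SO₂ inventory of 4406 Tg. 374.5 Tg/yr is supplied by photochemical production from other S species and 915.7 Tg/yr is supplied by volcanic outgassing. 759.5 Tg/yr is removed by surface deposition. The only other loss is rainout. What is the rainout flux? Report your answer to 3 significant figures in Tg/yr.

531 Tg/yr

At steady state ΣF_in = ΣF_out.
ΣF_in = 374.5 + 915.7 = 1290.2 Tg/yr.
Rainout flux = ΣF_in − (759.5) = 1290.2 − 759.5 = 530.7 Tg/yr.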